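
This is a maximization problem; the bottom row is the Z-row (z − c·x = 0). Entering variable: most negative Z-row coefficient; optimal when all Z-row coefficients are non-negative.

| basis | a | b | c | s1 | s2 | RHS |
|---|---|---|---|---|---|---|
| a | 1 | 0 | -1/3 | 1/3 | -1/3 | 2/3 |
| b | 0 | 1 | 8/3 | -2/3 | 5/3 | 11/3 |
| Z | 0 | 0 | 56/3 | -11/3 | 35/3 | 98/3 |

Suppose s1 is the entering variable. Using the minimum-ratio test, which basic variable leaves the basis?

Column s1 entries and ratios — a: (2/3)/(1/3) = 2; b: -2/3 ≤ 0, skip.
Smallest ratio is 2 in the row of a, so a leaves.

a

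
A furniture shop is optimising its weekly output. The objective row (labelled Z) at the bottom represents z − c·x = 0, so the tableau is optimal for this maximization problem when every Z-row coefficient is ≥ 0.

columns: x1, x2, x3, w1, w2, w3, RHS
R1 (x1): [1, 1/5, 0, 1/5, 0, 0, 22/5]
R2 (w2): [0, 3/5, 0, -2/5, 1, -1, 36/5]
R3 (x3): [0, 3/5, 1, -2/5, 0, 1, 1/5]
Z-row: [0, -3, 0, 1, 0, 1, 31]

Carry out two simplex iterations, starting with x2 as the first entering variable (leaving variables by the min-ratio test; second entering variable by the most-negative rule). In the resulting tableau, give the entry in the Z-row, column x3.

4

Ratio test on column x2 — row 1: (22/5)/(1/5) = 22; row 2: (36/5)/(3/5) = 12; row 3: (1/5)/(3/5) = 1/3. Minimum is 1/3 at row 3 (x3 leaves); pivot element 3/5.
Divide row 3 by 3/5; eliminate column x2 from the other rows.
Second iteration: most negative Z-row entry is -1 in column w1, so w1 enters.
Ratio test on column w1 — row 1: (13/3)/(1/3) = 13; row 2: entry 0 ≤ 0; row 3: entry -2/3 ≤ 0. Minimum is 13 at row 1 (x1 leaves); pivot element 1/3.
Divide row 1 by 1/3; eliminate column w1 from the other rows.
After both pivots, the entry at the Z-row, column x3 is 4.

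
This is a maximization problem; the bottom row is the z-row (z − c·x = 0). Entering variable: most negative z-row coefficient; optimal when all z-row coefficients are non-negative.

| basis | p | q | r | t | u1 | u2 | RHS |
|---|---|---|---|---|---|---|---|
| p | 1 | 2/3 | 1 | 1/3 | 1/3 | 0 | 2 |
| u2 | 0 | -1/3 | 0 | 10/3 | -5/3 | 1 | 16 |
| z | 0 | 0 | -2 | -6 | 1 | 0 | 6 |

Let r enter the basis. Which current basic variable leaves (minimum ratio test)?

Column r entries and ratios — p: 2/1 = 2; u2: 0 ≤ 0, skip.
Smallest ratio is 2 in the row of p, so p leaves.

p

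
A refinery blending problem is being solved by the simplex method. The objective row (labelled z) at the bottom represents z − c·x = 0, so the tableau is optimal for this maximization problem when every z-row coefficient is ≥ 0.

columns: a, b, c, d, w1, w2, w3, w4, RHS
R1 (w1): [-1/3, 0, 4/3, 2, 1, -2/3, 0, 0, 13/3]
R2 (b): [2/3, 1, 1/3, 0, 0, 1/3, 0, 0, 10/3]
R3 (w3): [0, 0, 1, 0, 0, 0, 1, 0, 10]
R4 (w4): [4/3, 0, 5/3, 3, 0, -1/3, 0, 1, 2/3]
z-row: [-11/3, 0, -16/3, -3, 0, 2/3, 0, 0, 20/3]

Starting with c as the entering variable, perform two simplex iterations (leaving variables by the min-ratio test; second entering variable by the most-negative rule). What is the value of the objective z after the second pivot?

12

Ratio test on column c — row 1: (13/3)/(4/3) = 13/4; row 2: (10/3)/(1/3) = 10; row 3: 10/1 = 10; row 4: (2/3)/(5/3) = 2/5. Minimum is 2/5 at row 4 (w4 leaves); pivot element 5/3.
Pivot on row 4; the z-row RHS becomes 20/3 − (-16/3)·(2/5) = 44/5.
Next entering variable (most negative z-row entry -2/5): w2.
Ratio test on column w2 — row 1: entry -2/5 ≤ 0; row 2: (16/5)/(2/5) = 8; row 3: (48/5)/(1/5) = 48; row 4: entry -1/5 ≤ 0. Minimum is 8 at row 2 (b leaves); pivot element 2/5.
After the second pivot the z-row RHS is 44/5 − (-2/5)·8 = 12.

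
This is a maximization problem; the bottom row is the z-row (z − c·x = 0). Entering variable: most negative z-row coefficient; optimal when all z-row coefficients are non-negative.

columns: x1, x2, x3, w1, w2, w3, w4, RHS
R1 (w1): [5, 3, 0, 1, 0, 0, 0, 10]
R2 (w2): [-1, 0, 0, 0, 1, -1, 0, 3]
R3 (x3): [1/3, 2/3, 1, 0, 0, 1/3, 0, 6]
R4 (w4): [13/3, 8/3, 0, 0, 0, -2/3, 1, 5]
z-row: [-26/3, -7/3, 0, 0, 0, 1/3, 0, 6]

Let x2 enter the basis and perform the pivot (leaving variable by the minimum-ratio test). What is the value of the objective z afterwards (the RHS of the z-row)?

83/8

Ratio test on column x2 — row 1: 10/3 = 10/3; row 2: entry 0 ≤ 0; row 3: 6/(2/3) = 9; row 4: 5/(8/3) = 15/8. Minimum is 15/8 at row 4 (w4 leaves); pivot element 8/3.
Pivot on row 4; the z-row RHS becomes 6 − (-7/3)·(15/8) = 83/8.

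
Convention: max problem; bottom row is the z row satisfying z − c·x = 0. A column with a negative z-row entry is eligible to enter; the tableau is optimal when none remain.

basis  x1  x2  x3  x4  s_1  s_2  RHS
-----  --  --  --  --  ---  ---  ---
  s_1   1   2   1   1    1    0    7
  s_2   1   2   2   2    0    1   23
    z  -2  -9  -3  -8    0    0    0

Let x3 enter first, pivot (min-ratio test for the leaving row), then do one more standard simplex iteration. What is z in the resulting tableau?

Ratio test on column x3 — row 1: 7/1 = 7; row 2: 23/2 = 23/2. Minimum is 7 at row 1 (s_1 leaves); pivot element 1.
Pivot on row 1; the z-row RHS becomes 0 − (-3)·7 = 21.
Next entering variable (most negative z-row entry -5): x4.
Ratio test on column x4 — row 1: 7/1 = 7; row 2: entry 0 ≤ 0. Minimum is 7 at row 1 (x3 leaves); pivot element 1.
After the second pivot the z-row RHS is 21 − (-5)·7 = 56.

56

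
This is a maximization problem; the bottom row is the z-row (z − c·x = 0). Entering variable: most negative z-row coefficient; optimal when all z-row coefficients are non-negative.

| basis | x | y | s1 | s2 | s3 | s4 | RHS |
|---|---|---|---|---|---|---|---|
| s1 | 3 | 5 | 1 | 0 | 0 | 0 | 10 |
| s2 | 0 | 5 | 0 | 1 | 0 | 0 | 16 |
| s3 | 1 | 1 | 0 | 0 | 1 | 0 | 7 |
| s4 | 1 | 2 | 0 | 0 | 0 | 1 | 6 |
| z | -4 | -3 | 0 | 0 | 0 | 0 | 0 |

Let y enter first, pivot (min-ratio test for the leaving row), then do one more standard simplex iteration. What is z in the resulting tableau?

40/3

Ratio test on column y — row 1: 10/5 = 2; row 2: 16/5 = 16/5; row 3: 7/1 = 7; row 4: 6/2 = 3. Minimum is 2 at row 1 (s1 leaves); pivot element 5.
Pivot on row 1; the z-row RHS becomes 0 − (-3)·2 = 6.
Next entering variable (most negative z-row entry -11/5): x.
Ratio test on column x — row 1: 2/(3/5) = 10/3; row 2: entry -3 ≤ 0; row 3: 5/(2/5) = 25/2; row 4: entry -1/5 ≤ 0. Minimum is 10/3 at row 1 (y leaves); pivot element 3/5.
After the second pivot the z-row RHS is 6 − (-11/5)·(10/3) = 40/3.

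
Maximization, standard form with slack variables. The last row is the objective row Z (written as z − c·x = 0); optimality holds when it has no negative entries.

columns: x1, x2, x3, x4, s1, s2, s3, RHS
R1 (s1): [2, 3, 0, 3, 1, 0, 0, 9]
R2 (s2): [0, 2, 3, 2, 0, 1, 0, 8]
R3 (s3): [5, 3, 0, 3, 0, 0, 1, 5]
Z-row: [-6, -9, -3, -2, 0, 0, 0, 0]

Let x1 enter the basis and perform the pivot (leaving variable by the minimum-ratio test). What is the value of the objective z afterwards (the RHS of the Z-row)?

Ratio test on column x1 — row 1: 9/2 = 9/2; row 2: entry 0 ≤ 0; row 3: 5/5 = 1. Minimum is 1 at row 3 (s3 leaves); pivot element 5.
Pivot on row 3; the Z-row RHS becomes 0 − (-6)·1 = 6.

6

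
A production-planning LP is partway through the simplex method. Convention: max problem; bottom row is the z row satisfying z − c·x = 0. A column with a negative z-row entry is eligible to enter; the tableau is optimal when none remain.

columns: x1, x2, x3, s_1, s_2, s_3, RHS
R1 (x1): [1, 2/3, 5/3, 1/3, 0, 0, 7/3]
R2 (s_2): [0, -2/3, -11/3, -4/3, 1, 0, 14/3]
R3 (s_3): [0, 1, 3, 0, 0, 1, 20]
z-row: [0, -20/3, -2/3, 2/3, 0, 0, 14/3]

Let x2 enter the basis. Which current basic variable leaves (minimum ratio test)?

Column x2 entries and ratios — x1: (7/3)/(2/3) = 7/2; s_2: -2/3 ≤ 0, skip; s_3: 20/1 = 20.
Smallest ratio is 7/2 in the row of x1, so x1 leaves.

x1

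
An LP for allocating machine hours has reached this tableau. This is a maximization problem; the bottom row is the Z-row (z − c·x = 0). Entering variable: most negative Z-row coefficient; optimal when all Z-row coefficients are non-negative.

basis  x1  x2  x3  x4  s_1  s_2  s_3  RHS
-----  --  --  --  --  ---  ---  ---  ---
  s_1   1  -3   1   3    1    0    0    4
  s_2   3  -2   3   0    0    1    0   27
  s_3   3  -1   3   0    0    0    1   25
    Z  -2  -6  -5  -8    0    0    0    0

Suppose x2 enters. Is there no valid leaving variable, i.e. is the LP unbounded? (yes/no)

yes

Every constraint-row entry in column x2 is ≤ 0, so increasing x2 is unbounded.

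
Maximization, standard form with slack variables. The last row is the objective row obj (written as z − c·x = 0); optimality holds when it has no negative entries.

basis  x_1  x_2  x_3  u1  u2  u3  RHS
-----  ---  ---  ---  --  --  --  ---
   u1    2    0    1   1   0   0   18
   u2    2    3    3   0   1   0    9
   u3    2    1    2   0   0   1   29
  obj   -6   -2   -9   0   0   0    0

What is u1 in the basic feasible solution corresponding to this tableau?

18

u1 is basic (row 1); its value is the RHS of that row, 18.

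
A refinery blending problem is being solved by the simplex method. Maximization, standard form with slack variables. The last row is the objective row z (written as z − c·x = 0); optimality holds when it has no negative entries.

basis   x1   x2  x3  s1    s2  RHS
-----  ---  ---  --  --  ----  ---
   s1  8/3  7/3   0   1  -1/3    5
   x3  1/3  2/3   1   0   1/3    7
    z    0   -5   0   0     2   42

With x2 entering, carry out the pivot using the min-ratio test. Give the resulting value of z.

369/7

Ratio test on column x2 — row 1: 5/(7/3) = 15/7; row 2: 7/(2/3) = 21/2. Minimum is 15/7 at row 1 (s1 leaves); pivot element 7/3.
Pivot on row 1; the z-row RHS becomes 42 − (-5)·(15/7) = 369/7.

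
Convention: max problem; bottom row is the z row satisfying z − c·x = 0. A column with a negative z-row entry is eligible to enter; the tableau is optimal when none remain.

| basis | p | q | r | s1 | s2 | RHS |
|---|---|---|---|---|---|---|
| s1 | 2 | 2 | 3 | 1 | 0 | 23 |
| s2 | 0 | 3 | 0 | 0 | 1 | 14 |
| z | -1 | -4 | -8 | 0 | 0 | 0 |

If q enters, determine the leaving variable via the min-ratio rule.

Column q entries and ratios — s1: 23/2 = 23/2; s2: 14/3 = 14/3.
Smallest ratio is 14/3 in the row of s2, so s2 leaves.

s2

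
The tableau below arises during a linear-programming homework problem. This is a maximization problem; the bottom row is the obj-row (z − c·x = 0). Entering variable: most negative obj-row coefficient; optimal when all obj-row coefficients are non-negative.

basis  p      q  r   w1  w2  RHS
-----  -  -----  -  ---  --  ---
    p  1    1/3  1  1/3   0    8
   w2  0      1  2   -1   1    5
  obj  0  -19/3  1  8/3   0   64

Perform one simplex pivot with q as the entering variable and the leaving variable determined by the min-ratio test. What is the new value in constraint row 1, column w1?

Ratio test on column q — row 1: 8/(1/3) = 24; row 2: 5/1 = 5. Minimum is 5 at row 2 (w2 leaves); pivot element 1.
Divide row 2 by 1; eliminate column q from the other rows.
Row 1 update in column w1: 1/3 − (1/3)·(-1) = 2/3.

2/3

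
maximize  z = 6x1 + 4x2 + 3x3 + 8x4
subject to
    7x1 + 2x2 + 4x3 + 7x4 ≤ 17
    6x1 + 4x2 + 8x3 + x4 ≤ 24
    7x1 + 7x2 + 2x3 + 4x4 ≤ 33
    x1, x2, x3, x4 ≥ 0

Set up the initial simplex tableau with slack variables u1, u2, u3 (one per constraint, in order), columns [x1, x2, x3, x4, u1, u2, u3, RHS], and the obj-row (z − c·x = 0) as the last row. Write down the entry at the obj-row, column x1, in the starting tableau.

The obj-row carries the negated objective coefficients: the x1 entry is -6.

-6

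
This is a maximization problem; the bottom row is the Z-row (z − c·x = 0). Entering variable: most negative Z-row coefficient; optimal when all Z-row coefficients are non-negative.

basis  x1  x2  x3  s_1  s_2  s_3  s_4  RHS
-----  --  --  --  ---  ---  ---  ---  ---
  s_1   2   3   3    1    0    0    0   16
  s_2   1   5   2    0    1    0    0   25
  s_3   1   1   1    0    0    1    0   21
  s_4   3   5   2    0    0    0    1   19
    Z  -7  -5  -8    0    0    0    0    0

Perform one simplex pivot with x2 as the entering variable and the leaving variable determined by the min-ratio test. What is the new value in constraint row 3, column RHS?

Ratio test on column x2 — row 1: 16/3 = 16/3; row 2: 25/5 = 5; row 3: 21/1 = 21; row 4: 19/5 = 19/5. Minimum is 19/5 at row 4 (s_4 leaves); pivot element 5.
Divide row 4 by 5; eliminate column x2 from the other rows.
Row 3 update in column RHS: 21 − 1·(19/5) = 86/5.

86/5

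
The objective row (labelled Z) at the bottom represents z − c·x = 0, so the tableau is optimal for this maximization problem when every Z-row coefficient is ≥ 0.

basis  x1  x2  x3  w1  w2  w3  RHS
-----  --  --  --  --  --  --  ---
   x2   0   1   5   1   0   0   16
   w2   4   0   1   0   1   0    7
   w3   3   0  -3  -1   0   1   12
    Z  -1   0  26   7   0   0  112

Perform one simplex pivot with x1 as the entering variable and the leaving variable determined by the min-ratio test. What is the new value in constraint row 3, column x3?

Ratio test on column x1 — row 1: entry 0 ≤ 0; row 2: 7/4 = 7/4; row 3: 12/3 = 4. Minimum is 7/4 at row 2 (w2 leaves); pivot element 4.
Divide row 2 by 4; eliminate column x1 from the other rows.
Row 3 update in column x3: -3 − 3·(1/4) = -15/4.

-15/4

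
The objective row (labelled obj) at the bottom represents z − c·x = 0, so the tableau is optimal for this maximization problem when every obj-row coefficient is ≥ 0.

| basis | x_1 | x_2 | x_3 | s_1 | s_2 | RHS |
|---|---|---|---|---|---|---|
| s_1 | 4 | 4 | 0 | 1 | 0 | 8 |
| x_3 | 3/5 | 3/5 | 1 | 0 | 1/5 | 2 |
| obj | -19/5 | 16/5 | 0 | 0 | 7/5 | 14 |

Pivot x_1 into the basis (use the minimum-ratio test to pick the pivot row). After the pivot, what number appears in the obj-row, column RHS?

Ratio test on column x_1 — row 1: 8/4 = 2; row 2: 2/(3/5) = 10/3. Minimum is 2 at row 1 (s_1 leaves); pivot element 4.
Divide row 1 by 4; eliminate column x_1 from the other rows.
obj-row update in column RHS: 14 − (-19/5)·2 = 108/5.

108/5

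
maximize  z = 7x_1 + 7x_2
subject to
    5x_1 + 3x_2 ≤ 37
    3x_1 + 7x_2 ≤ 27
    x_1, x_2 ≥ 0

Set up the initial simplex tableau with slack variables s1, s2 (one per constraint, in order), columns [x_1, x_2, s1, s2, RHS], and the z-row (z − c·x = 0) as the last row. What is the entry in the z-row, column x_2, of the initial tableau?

-7

The z-row carries the negated objective coefficients: the x_2 entry is -7.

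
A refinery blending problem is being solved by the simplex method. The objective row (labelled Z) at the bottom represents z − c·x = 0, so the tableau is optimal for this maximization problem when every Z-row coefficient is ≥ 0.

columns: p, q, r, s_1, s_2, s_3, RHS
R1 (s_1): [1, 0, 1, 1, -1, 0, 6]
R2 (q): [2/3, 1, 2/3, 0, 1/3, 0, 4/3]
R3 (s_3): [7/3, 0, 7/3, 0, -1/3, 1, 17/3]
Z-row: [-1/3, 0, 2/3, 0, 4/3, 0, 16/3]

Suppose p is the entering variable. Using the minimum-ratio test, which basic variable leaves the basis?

q

Column p entries and ratios — s_1: 6/1 = 6; q: (4/3)/(2/3) = 2; s_3: (17/3)/(7/3) = 17/7.
Smallest ratio is 2 in the row of q, so q leaves.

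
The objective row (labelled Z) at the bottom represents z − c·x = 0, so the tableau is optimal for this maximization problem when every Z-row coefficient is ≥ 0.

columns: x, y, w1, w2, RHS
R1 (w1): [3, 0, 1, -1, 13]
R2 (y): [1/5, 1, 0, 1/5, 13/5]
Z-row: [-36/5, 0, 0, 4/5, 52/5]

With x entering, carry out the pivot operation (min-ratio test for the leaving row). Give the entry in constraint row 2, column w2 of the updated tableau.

4/15

Ratio test on column x — row 1: 13/3 = 13/3; row 2: (13/5)/(1/5) = 13. Minimum is 13/3 at row 1 (w1 leaves); pivot element 3.
Divide row 1 by 3; eliminate column x from the other rows.
Row 2 update in column w2: 1/5 − (1/5)·(-1/3) = 4/15.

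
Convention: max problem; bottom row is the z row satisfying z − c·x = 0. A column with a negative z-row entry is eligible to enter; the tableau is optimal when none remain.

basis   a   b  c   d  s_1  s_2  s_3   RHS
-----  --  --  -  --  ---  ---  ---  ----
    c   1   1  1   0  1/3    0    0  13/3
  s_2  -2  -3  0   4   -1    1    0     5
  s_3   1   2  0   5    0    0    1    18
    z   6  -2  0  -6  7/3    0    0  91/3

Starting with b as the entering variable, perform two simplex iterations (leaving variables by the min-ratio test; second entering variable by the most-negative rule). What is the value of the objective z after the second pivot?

Ratio test on column b — row 1: (13/3)/1 = 13/3; row 2: entry -3 ≤ 0; row 3: 18/2 = 9. Minimum is 13/3 at row 1 (c leaves); pivot element 1.
Pivot on row 1; the z-row RHS becomes 91/3 − (-2)·(13/3) = 39.
Next entering variable (most negative z-row entry -6): d.
Ratio test on column d — row 1: entry 0 ≤ 0; row 2: 18/4 = 9/2; row 3: (28/3)/5 = 28/15. Minimum is 28/15 at row 3 (s_3 leaves); pivot element 5.
After the second pivot the z-row RHS is 39 − (-6)·(28/15) = 251/5.

251/5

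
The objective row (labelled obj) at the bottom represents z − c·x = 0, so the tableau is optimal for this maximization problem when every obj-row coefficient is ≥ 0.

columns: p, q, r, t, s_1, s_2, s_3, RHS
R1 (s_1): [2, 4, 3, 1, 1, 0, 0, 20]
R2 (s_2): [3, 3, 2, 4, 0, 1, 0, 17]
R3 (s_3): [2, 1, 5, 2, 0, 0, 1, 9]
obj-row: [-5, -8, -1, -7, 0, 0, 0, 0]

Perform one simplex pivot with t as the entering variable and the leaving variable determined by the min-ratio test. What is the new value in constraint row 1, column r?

5/2

Ratio test on column t — row 1: 20/1 = 20; row 2: 17/4 = 17/4; row 3: 9/2 = 9/2. Minimum is 17/4 at row 2 (s_2 leaves); pivot element 4.
Divide row 2 by 4; eliminate column t from the other rows.
Row 1 update in column r: 3 − 1·(1/2) = 5/2.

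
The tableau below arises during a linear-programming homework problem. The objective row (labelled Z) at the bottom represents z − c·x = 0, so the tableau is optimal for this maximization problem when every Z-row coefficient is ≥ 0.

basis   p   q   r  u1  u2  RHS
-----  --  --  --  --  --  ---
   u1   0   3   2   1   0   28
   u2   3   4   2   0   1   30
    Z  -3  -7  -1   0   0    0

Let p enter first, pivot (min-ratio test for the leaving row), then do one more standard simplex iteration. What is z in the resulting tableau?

105/2

Ratio test on column p — row 1: entry 0 ≤ 0; row 2: 30/3 = 10. Minimum is 10 at row 2 (u2 leaves); pivot element 3.
Pivot on row 2; the Z-row RHS becomes 0 − (-3)·10 = 30.
Next entering variable (most negative Z-row entry -3): q.
Ratio test on column q — row 1: 28/3 = 28/3; row 2: 10/(4/3) = 15/2. Minimum is 15/2 at row 2 (p leaves); pivot element 4/3.
After the second pivot the Z-row RHS is 30 − (-3)·(15/2) = 105/2.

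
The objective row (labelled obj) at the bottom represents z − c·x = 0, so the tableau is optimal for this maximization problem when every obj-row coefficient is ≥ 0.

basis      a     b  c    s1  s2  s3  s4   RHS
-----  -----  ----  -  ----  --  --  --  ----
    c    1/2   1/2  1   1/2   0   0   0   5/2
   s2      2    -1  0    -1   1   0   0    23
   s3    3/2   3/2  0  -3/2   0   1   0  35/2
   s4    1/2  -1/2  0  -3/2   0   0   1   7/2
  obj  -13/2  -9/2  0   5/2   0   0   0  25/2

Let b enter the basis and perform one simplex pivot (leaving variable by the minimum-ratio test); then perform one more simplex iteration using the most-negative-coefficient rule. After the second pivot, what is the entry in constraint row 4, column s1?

-2

Ratio test on column b — row 1: (5/2)/(1/2) = 5; row 2: entry -1 ≤ 0; row 3: (35/2)/(3/2) = 35/3; row 4: entry -1/2 ≤ 0. Minimum is 5 at row 1 (c leaves); pivot element 1/2.
Divide row 1 by 1/2; eliminate column b from the other rows.
Second iteration: most negative obj-row entry is -2 in column a, so a enters.
Ratio test on column a — row 1: 5/1 = 5; row 2: 28/3 = 28/3; row 3: entry 0 ≤ 0; row 4: 6/1 = 6. Minimum is 5 at row 1 (b leaves); pivot element 1.
Divide row 1 by 1; eliminate column a from the other rows.
After both pivots, the entry at constraint row 4, column s1 is -2.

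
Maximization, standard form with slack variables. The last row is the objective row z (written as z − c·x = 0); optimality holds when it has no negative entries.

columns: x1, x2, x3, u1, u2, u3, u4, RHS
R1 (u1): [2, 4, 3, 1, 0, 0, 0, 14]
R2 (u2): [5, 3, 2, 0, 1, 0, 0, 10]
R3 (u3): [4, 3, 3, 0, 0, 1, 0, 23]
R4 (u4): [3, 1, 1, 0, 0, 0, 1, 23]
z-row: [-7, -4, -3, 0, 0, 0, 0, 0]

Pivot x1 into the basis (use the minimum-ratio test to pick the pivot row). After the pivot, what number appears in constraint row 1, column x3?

11/5

Ratio test on column x1 — row 1: 14/2 = 7; row 2: 10/5 = 2; row 3: 23/4 = 23/4; row 4: 23/3 = 23/3. Minimum is 2 at row 2 (u2 leaves); pivot element 5.
Divide row 2 by 5; eliminate column x1 from the other rows.
Row 1 update in column x3: 3 − 2·(2/5) = 11/5.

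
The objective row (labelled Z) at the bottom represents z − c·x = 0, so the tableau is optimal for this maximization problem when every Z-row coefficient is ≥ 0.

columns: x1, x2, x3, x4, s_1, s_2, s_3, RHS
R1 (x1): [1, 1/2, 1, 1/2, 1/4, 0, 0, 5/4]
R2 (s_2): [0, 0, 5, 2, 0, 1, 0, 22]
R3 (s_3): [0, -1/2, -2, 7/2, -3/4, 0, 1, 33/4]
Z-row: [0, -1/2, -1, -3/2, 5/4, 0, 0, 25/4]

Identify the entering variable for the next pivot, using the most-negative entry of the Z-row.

Negative Z-row entries: x2: -1/2, x3: -1, x4: -3/2.
The most negative is -3/2 in column x4, so x4 enters.

x4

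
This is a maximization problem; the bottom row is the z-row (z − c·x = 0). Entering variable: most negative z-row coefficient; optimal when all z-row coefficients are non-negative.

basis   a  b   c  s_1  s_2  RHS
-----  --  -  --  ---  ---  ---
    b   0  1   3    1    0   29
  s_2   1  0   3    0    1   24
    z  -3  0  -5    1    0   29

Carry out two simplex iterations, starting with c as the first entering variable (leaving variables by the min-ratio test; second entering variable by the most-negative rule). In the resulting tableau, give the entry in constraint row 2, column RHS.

Ratio test on column c — row 1: 29/3 = 29/3; row 2: 24/3 = 8. Minimum is 8 at row 2 (s_2 leaves); pivot element 3.
Divide row 2 by 3; eliminate column c from the other rows.
Second iteration: most negative z-row entry is -4/3 in column a, so a enters.
Ratio test on column a — row 1: entry -1 ≤ 0; row 2: 8/(1/3) = 24. Minimum is 24 at row 2 (c leaves); pivot element 1/3.
Divide row 2 by 1/3; eliminate column a from the other rows.
After both pivots, the entry at constraint row 2, column RHS is 24.

24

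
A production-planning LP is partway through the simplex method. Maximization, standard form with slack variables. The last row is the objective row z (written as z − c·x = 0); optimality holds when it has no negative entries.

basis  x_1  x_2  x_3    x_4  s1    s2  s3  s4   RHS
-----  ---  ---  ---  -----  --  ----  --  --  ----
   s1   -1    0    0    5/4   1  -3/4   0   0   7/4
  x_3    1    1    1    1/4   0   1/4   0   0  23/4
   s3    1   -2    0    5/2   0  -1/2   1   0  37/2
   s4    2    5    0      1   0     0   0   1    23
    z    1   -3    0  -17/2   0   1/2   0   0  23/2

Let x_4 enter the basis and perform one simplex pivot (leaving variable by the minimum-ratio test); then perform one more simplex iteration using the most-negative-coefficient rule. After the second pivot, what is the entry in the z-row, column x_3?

Ratio test on column x_4 — row 1: (7/4)/(5/4) = 7/5; row 2: (23/4)/(1/4) = 23; row 3: (37/2)/(5/2) = 37/5; row 4: 23/1 = 23. Minimum is 7/5 at row 1 (s1 leaves); pivot element 5/4.
Divide row 1 by 5/4; eliminate column x_4 from the other rows.
Second iteration: most negative z-row entry is -29/5 in column x_1, so x_1 enters.
Ratio test on column x_1 — row 1: entry -4/5 ≤ 0; row 2: (27/5)/(6/5) = 9/2; row 3: 15/3 = 5; row 4: (108/5)/(14/5) = 54/7. Minimum is 9/2 at row 2 (x_3 leaves); pivot element 6/5.
Divide row 2 by 6/5; eliminate column x_1 from the other rows.
After both pivots, the entry at the z-row, column x_3 is 29/6.

29/6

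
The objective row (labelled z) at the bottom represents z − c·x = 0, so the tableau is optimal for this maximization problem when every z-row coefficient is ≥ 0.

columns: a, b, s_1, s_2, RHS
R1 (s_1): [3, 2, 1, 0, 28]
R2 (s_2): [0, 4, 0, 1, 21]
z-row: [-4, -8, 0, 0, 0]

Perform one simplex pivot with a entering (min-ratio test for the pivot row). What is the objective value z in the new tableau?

Ratio test on column a — row 1: 28/3 = 28/3; row 2: entry 0 ≤ 0. Minimum is 28/3 at row 1 (s_1 leaves); pivot element 3.
Pivot on row 1; the z-row RHS becomes 0 − (-4)·(28/3) = 112/3.

112/3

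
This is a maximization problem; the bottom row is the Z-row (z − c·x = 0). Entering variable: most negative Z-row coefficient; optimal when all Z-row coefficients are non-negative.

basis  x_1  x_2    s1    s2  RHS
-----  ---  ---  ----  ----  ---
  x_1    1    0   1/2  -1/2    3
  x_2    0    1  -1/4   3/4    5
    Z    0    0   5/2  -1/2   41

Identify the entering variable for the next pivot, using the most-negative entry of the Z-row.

Negative Z-row entries: s2: -1/2.
The most negative is -1/2 in column s2, so s2 enters.

s2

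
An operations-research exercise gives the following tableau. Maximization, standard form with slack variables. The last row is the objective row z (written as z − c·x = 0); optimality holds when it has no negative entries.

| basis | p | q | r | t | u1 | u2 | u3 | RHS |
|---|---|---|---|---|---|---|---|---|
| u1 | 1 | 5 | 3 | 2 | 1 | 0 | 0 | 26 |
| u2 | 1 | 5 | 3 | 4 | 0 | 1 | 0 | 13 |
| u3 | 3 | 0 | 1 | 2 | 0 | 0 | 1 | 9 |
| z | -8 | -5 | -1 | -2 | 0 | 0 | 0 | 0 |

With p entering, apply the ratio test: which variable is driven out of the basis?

u3

Column p entries and ratios — u1: 26/1 = 26; u2: 13/1 = 13; u3: 9/3 = 3.
Smallest ratio is 3 in the row of u3, so u3 leaves.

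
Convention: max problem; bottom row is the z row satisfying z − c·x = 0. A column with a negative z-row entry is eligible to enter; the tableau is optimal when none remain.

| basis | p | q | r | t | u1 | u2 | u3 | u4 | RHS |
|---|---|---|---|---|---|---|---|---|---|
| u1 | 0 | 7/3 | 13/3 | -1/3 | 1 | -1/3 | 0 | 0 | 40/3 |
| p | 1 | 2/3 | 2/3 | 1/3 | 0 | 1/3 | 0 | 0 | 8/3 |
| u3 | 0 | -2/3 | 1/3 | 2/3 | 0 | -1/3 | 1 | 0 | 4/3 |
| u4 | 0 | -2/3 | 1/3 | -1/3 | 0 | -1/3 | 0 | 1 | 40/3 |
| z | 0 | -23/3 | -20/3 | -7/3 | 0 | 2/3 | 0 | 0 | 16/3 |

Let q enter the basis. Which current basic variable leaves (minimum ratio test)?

Column q entries and ratios — u1: (40/3)/(7/3) = 40/7; p: (8/3)/(2/3) = 4; u3: -2/3 ≤ 0, skip; u4: -2/3 ≤ 0, skip.
Smallest ratio is 4 in the row of p, so p leaves.

p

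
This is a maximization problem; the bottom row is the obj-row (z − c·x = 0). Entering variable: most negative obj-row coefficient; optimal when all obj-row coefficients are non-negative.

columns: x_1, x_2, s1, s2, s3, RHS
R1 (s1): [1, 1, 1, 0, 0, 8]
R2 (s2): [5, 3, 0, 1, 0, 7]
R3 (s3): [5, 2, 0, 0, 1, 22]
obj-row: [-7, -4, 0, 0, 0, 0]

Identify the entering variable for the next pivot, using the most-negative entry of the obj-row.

Negative obj-row entries: x_1: -7, x_2: -4.
The most negative is -7 in column x_1, so x_1 enters.

x_1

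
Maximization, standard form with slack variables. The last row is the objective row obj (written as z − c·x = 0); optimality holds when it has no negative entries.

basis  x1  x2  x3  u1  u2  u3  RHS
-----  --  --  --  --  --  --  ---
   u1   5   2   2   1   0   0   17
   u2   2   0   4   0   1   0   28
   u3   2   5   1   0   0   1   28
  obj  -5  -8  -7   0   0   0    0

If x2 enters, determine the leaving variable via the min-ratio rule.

u3

Column x2 entries and ratios — u1: 17/2 = 17/2; u2: 0 ≤ 0, skip; u3: 28/5 = 28/5.
Smallest ratio is 28/5 in the row of u3, so u3 leaves.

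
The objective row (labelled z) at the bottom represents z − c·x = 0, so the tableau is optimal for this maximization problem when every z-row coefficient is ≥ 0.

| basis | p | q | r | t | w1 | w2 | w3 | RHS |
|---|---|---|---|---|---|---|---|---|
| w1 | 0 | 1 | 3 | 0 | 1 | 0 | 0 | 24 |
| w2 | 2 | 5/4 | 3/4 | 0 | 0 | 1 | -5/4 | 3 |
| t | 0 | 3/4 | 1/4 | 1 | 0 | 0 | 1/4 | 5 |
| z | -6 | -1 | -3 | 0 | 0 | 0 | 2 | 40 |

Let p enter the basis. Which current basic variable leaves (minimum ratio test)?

Column p entries and ratios — w1: 0 ≤ 0, skip; w2: 3/2 = 3/2; t: 0 ≤ 0, skip.
Smallest ratio is 3/2 in the row of w2, so w2 leaves.

w2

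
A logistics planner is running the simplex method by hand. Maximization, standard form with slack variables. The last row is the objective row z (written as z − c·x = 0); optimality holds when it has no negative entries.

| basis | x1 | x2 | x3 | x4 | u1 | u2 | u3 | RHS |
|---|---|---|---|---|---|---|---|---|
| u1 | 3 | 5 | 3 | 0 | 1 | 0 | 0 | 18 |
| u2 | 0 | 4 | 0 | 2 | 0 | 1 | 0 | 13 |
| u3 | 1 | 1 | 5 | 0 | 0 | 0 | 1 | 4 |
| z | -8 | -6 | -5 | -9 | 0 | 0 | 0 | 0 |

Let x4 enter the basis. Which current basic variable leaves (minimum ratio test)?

u2

Column x4 entries and ratios — u1: 0 ≤ 0, skip; u2: 13/2 = 13/2; u3: 0 ≤ 0, skip.
Smallest ratio is 13/2 in the row of u2, so u2 leaves.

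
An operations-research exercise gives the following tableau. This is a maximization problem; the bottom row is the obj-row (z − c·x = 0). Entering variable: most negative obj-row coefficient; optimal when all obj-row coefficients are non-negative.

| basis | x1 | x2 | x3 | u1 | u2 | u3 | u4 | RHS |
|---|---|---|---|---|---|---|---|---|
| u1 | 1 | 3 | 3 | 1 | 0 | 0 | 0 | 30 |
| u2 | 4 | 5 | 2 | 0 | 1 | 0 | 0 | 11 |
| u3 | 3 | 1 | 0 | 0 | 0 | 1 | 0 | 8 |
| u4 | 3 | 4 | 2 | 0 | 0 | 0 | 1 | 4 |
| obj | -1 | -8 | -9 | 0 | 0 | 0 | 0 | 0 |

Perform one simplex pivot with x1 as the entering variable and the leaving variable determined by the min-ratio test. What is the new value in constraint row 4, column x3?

2/3

Ratio test on column x1 — row 1: 30/1 = 30; row 2: 11/4 = 11/4; row 3: 8/3 = 8/3; row 4: 4/3 = 4/3. Minimum is 4/3 at row 4 (u4 leaves); pivot element 3.
Divide row 4 by 3; eliminate column x1 from the other rows.
In the new row 4, the x3 entry is the old entry divided by the pivot: 2/3 = 2/3.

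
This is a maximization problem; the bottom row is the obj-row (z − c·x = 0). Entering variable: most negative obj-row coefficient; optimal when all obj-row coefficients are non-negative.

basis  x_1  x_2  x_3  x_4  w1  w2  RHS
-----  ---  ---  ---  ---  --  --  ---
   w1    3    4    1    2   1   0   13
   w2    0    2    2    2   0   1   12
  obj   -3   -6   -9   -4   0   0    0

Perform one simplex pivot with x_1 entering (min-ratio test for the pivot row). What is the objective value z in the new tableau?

Ratio test on column x_1 — row 1: 13/3 = 13/3; row 2: entry 0 ≤ 0. Minimum is 13/3 at row 1 (w1 leaves); pivot element 3.
Pivot on row 1; the obj-row RHS becomes 0 − (-3)·(13/3) = 13.

13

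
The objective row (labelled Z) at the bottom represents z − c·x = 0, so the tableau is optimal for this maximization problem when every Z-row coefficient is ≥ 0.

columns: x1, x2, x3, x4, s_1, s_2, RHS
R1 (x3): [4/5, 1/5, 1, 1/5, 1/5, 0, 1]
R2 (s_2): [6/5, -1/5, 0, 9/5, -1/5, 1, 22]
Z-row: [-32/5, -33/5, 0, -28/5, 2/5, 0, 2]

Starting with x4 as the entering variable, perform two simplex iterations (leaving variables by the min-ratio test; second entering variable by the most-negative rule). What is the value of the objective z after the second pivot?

Ratio test on column x4 — row 1: 1/(1/5) = 5; row 2: 22/(9/5) = 110/9. Minimum is 5 at row 1 (x3 leaves); pivot element 1/5.
Pivot on row 1; the Z-row RHS becomes 2 − (-28/5)·5 = 30.
Next entering variable (most negative Z-row entry -1): x2.
Ratio test on column x2 — row 1: 5/1 = 5; row 2: entry -2 ≤ 0. Minimum is 5 at row 1 (x4 leaves); pivot element 1.
After the second pivot the Z-row RHS is 30 − (-1)·5 = 35.

35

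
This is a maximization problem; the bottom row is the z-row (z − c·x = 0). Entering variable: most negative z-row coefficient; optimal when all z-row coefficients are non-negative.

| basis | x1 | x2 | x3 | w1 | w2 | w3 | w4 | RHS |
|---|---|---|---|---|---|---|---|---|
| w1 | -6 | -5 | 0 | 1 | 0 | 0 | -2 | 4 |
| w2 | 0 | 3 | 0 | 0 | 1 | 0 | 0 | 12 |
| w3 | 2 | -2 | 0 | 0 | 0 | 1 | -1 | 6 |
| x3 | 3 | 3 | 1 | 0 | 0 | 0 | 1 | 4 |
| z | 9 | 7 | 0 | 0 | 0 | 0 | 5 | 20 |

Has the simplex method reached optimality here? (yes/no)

yes

Every z-row coefficient is ≥ 0, so the tableau is optimal.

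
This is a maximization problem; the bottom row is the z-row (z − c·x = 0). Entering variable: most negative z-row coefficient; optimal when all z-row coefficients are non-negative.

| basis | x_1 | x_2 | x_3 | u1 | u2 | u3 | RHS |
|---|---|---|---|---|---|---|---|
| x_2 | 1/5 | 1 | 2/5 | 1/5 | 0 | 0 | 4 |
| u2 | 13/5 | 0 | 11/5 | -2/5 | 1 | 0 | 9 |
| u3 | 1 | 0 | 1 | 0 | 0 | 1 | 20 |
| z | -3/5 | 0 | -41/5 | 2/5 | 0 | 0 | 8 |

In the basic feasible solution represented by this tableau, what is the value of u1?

u1 is not in the basis, so in the current basic feasible solution u1 = 0.

0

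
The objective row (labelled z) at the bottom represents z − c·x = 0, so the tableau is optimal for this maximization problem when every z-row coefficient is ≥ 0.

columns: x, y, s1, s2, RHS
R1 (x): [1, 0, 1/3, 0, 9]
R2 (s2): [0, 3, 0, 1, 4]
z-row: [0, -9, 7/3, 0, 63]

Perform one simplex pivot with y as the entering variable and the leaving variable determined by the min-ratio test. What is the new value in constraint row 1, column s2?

0

Ratio test on column y — row 1: entry 0 ≤ 0; row 2: 4/3 = 4/3. Minimum is 4/3 at row 2 (s2 leaves); pivot element 3.
Divide row 2 by 3; eliminate column y from the other rows.
Row 1 update in column s2: 0 − 0·(1/3) = 0.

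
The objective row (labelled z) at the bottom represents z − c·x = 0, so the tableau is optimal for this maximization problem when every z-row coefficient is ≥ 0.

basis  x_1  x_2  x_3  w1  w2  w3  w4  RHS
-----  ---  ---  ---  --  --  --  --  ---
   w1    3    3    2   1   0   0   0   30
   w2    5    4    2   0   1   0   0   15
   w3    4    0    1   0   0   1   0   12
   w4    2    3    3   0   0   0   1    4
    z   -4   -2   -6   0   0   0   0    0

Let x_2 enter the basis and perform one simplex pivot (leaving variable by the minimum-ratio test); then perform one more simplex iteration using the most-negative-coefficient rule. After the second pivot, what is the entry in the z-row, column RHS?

Ratio test on column x_2 — row 1: 30/3 = 10; row 2: 15/4 = 15/4; row 3: entry 0 ≤ 0; row 4: 4/3 = 4/3. Minimum is 4/3 at row 4 (w4 leaves); pivot element 3.
Divide row 4 by 3; eliminate column x_2 from the other rows.
Second iteration: most negative z-row entry is -4 in column x_3, so x_3 enters.
Ratio test on column x_3 — row 1: entry -1 ≤ 0; row 2: entry -2 ≤ 0; row 3: 12/1 = 12; row 4: (4/3)/1 = 4/3. Minimum is 4/3 at row 4 (x_2 leaves); pivot element 1.
Divide row 4 by 1; eliminate column x_3 from the other rows.
After both pivots, the entry at the z-row, column RHS is 8.

8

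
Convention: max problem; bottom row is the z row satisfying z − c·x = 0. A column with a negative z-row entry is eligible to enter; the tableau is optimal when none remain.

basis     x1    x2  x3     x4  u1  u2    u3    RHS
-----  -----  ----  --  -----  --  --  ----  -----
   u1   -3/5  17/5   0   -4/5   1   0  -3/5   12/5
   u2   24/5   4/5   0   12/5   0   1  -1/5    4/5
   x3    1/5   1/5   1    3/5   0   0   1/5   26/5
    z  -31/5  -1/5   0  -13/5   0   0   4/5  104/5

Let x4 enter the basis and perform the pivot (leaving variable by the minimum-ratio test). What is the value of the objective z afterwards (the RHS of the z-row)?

65/3

Ratio test on column x4 — row 1: entry -4/5 ≤ 0; row 2: (4/5)/(12/5) = 1/3; row 3: (26/5)/(3/5) = 26/3. Minimum is 1/3 at row 2 (u2 leaves); pivot element 12/5.
Pivot on row 2; the z-row RHS becomes 104/5 − (-13/5)·(1/3) = 65/3.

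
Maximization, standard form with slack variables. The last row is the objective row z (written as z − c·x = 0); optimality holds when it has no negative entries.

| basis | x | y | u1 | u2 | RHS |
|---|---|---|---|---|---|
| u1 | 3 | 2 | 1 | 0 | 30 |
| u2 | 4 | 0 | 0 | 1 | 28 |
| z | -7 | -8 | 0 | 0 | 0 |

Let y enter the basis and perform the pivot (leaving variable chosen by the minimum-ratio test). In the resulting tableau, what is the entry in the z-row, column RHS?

120

Ratio test on column y — row 1: 30/2 = 15; row 2: entry 0 ≤ 0. Minimum is 15 at row 1 (u1 leaves); pivot element 2.
Divide row 1 by 2; eliminate column y from the other rows.
z-row update in column RHS: 0 − (-8)·15 = 120.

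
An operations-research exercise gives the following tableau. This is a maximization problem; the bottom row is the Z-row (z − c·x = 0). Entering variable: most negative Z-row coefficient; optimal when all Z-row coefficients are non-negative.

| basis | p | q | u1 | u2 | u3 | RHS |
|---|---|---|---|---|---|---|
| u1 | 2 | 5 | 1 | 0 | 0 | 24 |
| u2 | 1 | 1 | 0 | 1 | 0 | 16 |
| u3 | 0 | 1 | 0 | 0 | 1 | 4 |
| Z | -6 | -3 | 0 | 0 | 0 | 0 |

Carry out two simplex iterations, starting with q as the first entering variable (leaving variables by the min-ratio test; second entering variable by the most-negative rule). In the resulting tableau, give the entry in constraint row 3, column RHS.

4

Ratio test on column q — row 1: 24/5 = 24/5; row 2: 16/1 = 16; row 3: 4/1 = 4. Minimum is 4 at row 3 (u3 leaves); pivot element 1.
Divide row 3 by 1; eliminate column q from the other rows.
Second iteration: most negative Z-row entry is -6 in column p, so p enters.
Ratio test on column p — row 1: 4/2 = 2; row 2: 12/1 = 12; row 3: entry 0 ≤ 0. Minimum is 2 at row 1 (u1 leaves); pivot element 2.
Divide row 1 by 2; eliminate column p from the other rows.
After both pivots, the entry at constraint row 3, column RHS is 4.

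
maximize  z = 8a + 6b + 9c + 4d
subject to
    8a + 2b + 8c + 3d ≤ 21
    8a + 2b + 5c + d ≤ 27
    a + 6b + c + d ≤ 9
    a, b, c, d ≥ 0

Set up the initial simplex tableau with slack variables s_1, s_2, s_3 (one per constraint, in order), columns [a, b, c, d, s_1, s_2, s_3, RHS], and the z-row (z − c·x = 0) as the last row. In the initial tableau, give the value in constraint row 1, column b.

Constraint 1 has coefficient 2 on b.

2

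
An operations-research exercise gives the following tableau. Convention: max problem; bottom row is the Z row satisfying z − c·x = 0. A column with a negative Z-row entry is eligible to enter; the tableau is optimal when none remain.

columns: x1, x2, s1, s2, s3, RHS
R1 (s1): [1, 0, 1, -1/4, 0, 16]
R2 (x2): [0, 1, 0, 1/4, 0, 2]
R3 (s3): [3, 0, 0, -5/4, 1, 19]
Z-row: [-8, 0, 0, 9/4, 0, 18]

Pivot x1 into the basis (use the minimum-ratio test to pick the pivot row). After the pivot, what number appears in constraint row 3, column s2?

Ratio test on column x1 — row 1: 16/1 = 16; row 2: entry 0 ≤ 0; row 3: 19/3 = 19/3. Minimum is 19/3 at row 3 (s3 leaves); pivot element 3.
Divide row 3 by 3; eliminate column x1 from the other rows.
In the new row 3, the s2 entry is the old entry divided by the pivot: (-5/4)/3 = -5/12.

-5/12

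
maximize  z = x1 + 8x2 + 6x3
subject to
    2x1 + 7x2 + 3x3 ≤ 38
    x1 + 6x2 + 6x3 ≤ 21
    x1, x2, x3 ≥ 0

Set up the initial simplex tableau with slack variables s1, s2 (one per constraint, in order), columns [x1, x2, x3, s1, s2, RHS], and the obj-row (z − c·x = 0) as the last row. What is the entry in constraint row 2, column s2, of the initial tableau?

1

Slack s2 belongs to constraint 2; its column is the unit vector e_2, so the entry in row 2 is 1.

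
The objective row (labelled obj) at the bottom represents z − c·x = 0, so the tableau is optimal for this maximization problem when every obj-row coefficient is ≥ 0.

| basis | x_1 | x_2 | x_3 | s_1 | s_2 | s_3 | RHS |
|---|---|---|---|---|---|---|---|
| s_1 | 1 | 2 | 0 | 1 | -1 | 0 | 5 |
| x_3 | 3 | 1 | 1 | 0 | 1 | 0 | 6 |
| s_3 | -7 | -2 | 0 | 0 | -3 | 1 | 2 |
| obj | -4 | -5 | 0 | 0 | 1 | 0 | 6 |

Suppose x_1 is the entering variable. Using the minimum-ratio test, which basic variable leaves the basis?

Column x_1 entries and ratios — s_1: 5/1 = 5; x_3: 6/3 = 2; s_3: -7 ≤ 0, skip.
Smallest ratio is 2 in the row of x_3, so x_3 leaves.

x_3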